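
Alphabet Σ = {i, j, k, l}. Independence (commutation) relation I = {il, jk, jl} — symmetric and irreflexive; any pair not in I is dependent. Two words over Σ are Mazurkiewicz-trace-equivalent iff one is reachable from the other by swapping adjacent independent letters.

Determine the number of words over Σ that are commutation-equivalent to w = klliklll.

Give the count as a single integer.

#0=k has no predecessor
#1=l depends on [0:k]
#2=l depends on [1:l]
#3=i depends on [0:k]
#4=k depends on [2:l, 3:i]
#5=l depends on [4:k]
#6=l depends on [5:l]
#7=l depends on [6:l]
sources: [0:k]
N(rest) = Σ N(rest − s) over sources s of rest; N(one piece) = 1:
  size 1 → [7]=1
  size 2 → [6,7]=1
  size 3 → [5,6,7]=1
  size 4 → [4,5,6,7]=1
  size 5 → [2,4,5,6,7]=1  [3,4,5,6,7]=1
  size 6 → [1,2,4,5,6,7]=1  [2,3,4,5,6,7]=2
  first=0(k) contributes 3

3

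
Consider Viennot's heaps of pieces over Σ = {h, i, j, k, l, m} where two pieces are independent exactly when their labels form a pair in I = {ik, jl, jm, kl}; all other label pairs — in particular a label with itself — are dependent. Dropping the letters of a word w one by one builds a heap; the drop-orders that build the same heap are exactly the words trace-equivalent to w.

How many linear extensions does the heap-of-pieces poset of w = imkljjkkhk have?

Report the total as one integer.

piece 0:i — minimal
piece 1:m rests on {0:i}
piece 2:k rests on {1:m}
piece 3:l rests on {1:m}
piece 4:j rests on {2:k}
piece 5:j rests on {4:j}
piece 6:k rests on {5:j}
piece 7:k rests on {6:k}
piece 8:h rests on {3:l, 7:k}
piece 9:k rests on {8:h}
minimal pieces: {0:i}
ways to finish when only these pieces remain (= sum over removing one remaining piece with nothing left below it):
  1 left: {9}→1
  2 left: {8,9}→1
  3 left: {3,8,9}→1  {7,8,9}→1
  4 left: {3,7,8,9}→2  {6,7,8,9}→1
  5 left: {3,6,7,8,9}→3  {5,6,7,8,9}→1
  6 left: {3,5,6,7,8,9}→4  {4,5,6,7,8,9}→1
  7 left: {2,4,5,6,7,8,9}→1  {3,4,5,6,7,8,9}→5
  8 left: {2,3,4,5,6,7,8,9}→6
  placing 0:i first → 6 extensions

6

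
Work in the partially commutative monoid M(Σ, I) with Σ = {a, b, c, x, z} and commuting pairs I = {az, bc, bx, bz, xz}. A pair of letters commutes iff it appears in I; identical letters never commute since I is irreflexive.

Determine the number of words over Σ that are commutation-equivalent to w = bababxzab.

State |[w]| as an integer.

#0=b has no predecessor
#1=a depends on [0:b]
#2=b depends on [1:a]
#3=a depends on [2:b]
#4=b depends on [3:a]
#5=x depends on [3:a]
#6=z has no predecessor
#7=a depends on [4:b, 5:x]
#8=b depends on [7:a]
sources: [0:b, 6:z]
N(rest) = Σ N(rest − s) over sources s of rest; N(one piece) = 1:
  size 1 → [6]=1  [8]=1
  size 2 → [6,8]=2  [7,8]=1
  size 3 → [4,7,8]=1  [5,7,8]=1  [6,7,8]=3
  size 4 → [4,5,7,8]=2  [4,6,7,8]=4  [5,6,7,8]=4
  size 5 → [3,4,5,7,8]=2  [4,5,6,7,8]=10
  size 6 → [2,3,4,5,7,8]=2  [3,4,5,6,7,8]=12
  size 7 → [1,2,3,4,5,7,8]=2  [2,3,4,5,6,7,8]=14
  first=0(b) contributes 16
  first=6(z) contributes 2
|[w]| = 18

18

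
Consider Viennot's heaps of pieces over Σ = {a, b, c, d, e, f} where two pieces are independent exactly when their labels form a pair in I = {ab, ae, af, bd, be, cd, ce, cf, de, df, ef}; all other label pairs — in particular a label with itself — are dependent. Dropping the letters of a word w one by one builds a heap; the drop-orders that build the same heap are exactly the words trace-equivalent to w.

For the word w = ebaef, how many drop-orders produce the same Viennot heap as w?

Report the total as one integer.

0(e) covers ∅
1(b) covers ∅
2(a) covers ∅
3(e) covers 0:e
4(f) covers 1:b
floor of heap: 0:e, 1:b, 2:a
completions by unplaced set U, small U first (add the entries for U minus each lowest piece of U):
  |U|=1: {2}:1  {3}:1  {4}:1
  |U|=2: {0,3}:1  {1,4}:1  {2,3}:2  {2,4}:2  {3,4}:2
  |U|=3: {0,2,3}:3  {0,3,4}:3  {1,2,4}:3  {1,3,4}:3  {2,3,4}:6
  start at 0(e): 12
  start at 1(b): 12
  start at 2(a): 6
sum over floor = 30

30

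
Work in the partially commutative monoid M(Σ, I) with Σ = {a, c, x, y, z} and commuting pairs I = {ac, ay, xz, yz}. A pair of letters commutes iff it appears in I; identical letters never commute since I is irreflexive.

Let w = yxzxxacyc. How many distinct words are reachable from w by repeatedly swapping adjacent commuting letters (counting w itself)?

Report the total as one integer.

20

drop 0:y onto floor
drop 1:x onto {0:y}
drop 2:z onto floor
drop 3:x onto {1:x}
drop 4:x onto {3:x}
drop 5:a onto {2:z, 4:x}
drop 6:c onto {2:z, 4:x}
drop 7:y onto {6:c}
drop 8:c onto {7:y}
ground layer = {0:y, 2:z}
drop-orders for the pieces not yet dropped (sum over which currently-grounded one goes next):
  1 to go: {5} 1  {8} 1
  2 to go: {5,8} 2  {7,8} 1
  3 to go: {5,7,8} 3  {6,7,8} 1
  4 to go: {5,6,7,8} 4
  5 to go: {2,5,6,7,8} 4  {4,5,6,7,8} 4
  6 to go: {2,4,5,6,7,8} 8  {3,4,5,6,7,8} 4
  7 to go: {1,3,4,5,6,7,8} 4  {2,3,4,5,6,7,8} 12
  if 0:y drops first: 16 orders
  if 2:z drops first: 4 orders
heap linearizations: 20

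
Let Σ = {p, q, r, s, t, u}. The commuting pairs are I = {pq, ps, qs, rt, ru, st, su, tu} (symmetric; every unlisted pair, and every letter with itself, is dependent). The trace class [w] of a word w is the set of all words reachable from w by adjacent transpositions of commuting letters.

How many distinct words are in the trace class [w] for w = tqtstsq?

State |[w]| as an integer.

21

#0=t has no predecessor
#1=q depends on [0:t]
#2=t depends on [1:q]
#3=s has no predecessor
#4=t depends on [2:t]
#5=s depends on [3:s]
#6=q depends on [4:t]
sources: [0:t, 3:s]
N(rest) = Σ N(rest − s) over sources s of rest; N(one piece) = 1:
  size 1 → [5]=1  [6]=1
  size 2 → [3,5]=1  [4,6]=1  [5,6]=2
  size 3 → [2,4,6]=1  [3,5,6]=3  [4,5,6]=3
  size 4 → [1,2,4,6]=1  [2,4,5,6]=4  [3,4,5,6]=6
  size 5 → [0,1,2,4,6]=1  [1,2,4,5,6]=5  [2,3,4,5,6]=10
  first=0(t) contributes 15
  first=3(s) contributes 6
|[w]| = 21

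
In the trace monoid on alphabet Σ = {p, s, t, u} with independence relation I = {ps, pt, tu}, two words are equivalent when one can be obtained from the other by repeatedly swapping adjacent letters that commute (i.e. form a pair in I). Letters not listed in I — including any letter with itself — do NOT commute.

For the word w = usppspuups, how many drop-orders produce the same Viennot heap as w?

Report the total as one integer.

20

0(u) covers ∅
1(s) covers 0:u
2(p) covers 0:u
3(p) covers 2:p
4(s) covers 1:s
5(p) covers 3:p
6(u) covers 4:s, 5:p
7(u) covers 6:u
8(p) covers 7:u
9(s) covers 7:u
floor of heap: 0:u
completions by unplaced set U, small U first (add the entries for U minus each lowest piece of U):
  |U|=1: {8}:1  {9}:1
  |U|=2: {8,9}:2
  |U|=3: {7,8,9}:2
  |U|=4: {6,7,8,9}:2
  |U|=5: {4,6,7,8,9}:2  {5,6,7,8,9}:2
  |U|=6: {1,4,6,7,8,9}:2  {3,5,6,7,8,9}:2  {4,5,6,7,8,9}:4
  |U|=7: {1,4,5,6,7,8,9}:6  {2,3,5,6,7,8,9}:2  {3,4,5,6,7,8,9}:6
  |U|=8: {1,3,4,5,6,7,8,9}:12  {2,3,4,5,6,7,8,9}:8
  start at 0(u): 20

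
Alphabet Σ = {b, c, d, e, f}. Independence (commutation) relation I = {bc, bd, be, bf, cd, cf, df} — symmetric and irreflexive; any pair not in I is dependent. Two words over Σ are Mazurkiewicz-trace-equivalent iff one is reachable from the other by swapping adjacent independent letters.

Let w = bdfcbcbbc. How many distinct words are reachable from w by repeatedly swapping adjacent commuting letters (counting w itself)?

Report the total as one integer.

2520

drop 0:b onto floor
drop 1:d onto floor
drop 2:f onto floor
drop 3:c onto floor
drop 4:b onto {0:b}
drop 5:c onto {3:c}
drop 6:b onto {4:b}
drop 7:b onto {6:b}
drop 8:c onto {5:c}
ground layer = {0:b, 1:d, 2:f, 3:c}
drop-orders for the pieces not yet dropped (sum over which currently-grounded one goes next):
  1 to go: {1} 1  {2} 1  {7} 1  {8} 1
  2 to go: {1,2} 2  {1,7} 2  {1,8} 2  {2,7} 2  {2,8} 2  {5,8} 1  {6,7} 1  {7,8} 2
  3 to go: {1,2,7} 6  {1,2,8} 6  {1,5,8} 3  {1,6,7} 3  {1,7,8} 6  {2,5,8} 3  {2,6,7} 3  {2,7,8} 6  {3,5,8} 1  {4,6,7} 1  {5,7,8} 3  {6,7,8} 3
  4 to go: {0,4,6,7} 1  {1,2,5,8} 12  {1,2,6,7} 12  {1,2,7,8} 24  {1,3,5,8} 4  {1,4,6,7} 4  {1,5,7,8} 12  {1,6,7,8} 12  {2,3,5,8} 4  {2,4,6,7} 4  {2,5,7,8} 12  {2,6,7,8} 12  {3,5,7,8} 4  {4,6,7,8} 4  {5,6,7,8} 6
  5 to go: {0,1,4,6,7} 5  {0,2,4,6,7} 5  {0,4,6,7,8} 5  {1,2,3,5,8} 20  {1,2,4,6,7} 20  {1,2,5,7,8} 60  {1,2,6,7,8} 60  {1,3,5,7,8} 20  {1,4,6,7,8} 20  {1,5,6,7,8} 30  {2,3,5,7,8} 20  {2,4,6,7,8} 20  {2,5,6,7,8} 30  {3,5,6,7,8} 10  {4,5,6,7,8} 10
  6 to go: {0,1,2,4,6,7} 30  {0,1,4,6,7,8} 30  {0,2,4,6,7,8} 30  {0,4,5,6,7,8} 15  {1,2,3,5,7,8} 120  {1,2,4,6,7,8} 120  {1,2,5,6,7,8} 180  {1,3,5,6,7,8} 60  {1,4,5,6,7,8} 60  {2,3,5,6,7,8} 60  {2,4,5,6,7,8} 60  {3,4,5,6,7,8} 20
  7 to go: {0,1,2,4,6,7,8} 210  {0,1,4,5,6,7,8} 105  {0,2,4,5,6,7,8} 105  {0,3,4,5,6,7,8} 35  {1,2,3,5,6,7,8} 420  {1,2,4,5,6,7,8} 420  {1,3,4,5,6,7,8} 140  {2,3,4,5,6,7,8} 140
  if 0:b drops first: 1120 orders
  if 1:d drops first: 280 orders
  if 2:f drops first: 280 orders
  if 3:c drops first: 840 orders
heap linearizations: 2520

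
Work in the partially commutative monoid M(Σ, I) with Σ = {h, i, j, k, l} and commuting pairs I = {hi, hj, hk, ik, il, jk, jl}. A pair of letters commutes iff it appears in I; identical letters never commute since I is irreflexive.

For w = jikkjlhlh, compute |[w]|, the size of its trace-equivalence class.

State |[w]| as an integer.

0(j) covers ∅
1(i) covers 0:j
2(k) covers ∅
3(k) covers 2:k
4(j) covers 1:i
5(l) covers 3:k
6(h) covers 5:l
7(l) covers 6:h
8(h) covers 7:l
floor of heap: 0:j, 2:k
completions by unplaced set U, small U first (add the entries for U minus each lowest piece of U):
  |U|=1: {4}:1  {8}:1
  |U|=2: {1,4}:1  {4,8}:2  {7,8}:1
  |U|=3: {0,1,4}:1  {1,4,8}:3  {4,7,8}:3  {6,7,8}:1
  |U|=4: {0,1,4,8}:4  {1,4,7,8}:6  {4,6,7,8}:4  {5,6,7,8}:1
  |U|=5: {0,1,4,7,8}:10  {1,4,6,7,8}:10  {3,5,6,7,8}:1  {4,5,6,7,8}:5
  |U|=6: {0,1,4,6,7,8}:20  {1,4,5,6,7,8}:15  {2,3,5,6,7,8}:1  {3,4,5,6,7,8}:6
  |U|=7: {0,1,4,5,6,7,8}:35  {1,3,4,5,6,7,8}:21  {2,3,4,5,6,7,8}:7
  start at 0(j): 28
  start at 2(k): 56
sum over floor = 84

84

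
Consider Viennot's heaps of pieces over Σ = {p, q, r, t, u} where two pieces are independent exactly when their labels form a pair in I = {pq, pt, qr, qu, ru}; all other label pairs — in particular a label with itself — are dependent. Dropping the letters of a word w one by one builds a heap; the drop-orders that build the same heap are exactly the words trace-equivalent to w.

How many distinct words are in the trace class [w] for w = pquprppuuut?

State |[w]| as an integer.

piece 0:p — minimal
piece 1:q — minimal
piece 2:u rests on {0:p}
piece 3:p rests on {2:u}
piece 4:r rests on {3:p}
piece 5:p rests on {4:r}
piece 6:p rests on {5:p}
piece 7:u rests on {6:p}
piece 8:u rests on {7:u}
piece 9:u rests on {8:u}
piece 10:t rests on {1:q, 9:u}
minimal pieces: {0:p, 1:q}
ways to finish when only these pieces remain (= sum over removing one remaining piece with nothing left below it):
  1 left: {10}→1
  2 left: {1,10}→1  {9,10}→1
  3 left: {1,9,10}→2  {8,9,10}→1
  4 left: {1,8,9,10}→3  {7,8,9,10}→1
  5 left: {1,7,8,9,10}→4  {6,7,8,9,10}→1
  6 left: {1,6,7,8,9,10}→5  {5,6,7,8,9,10}→1
  7 left: {1,5,6,7,8,9,10}→6  {4,5,6,7,8,9,10}→1
  8 left: {1,4,5,6,7,8,9,10}→7  {3,4,5,6,7,8,9,10}→1
  9 left: {1,3,4,5,6,7,8,9,10}→8  {2,3,4,5,6,7,8,9,10}→1
  placing 0:p first → 9 extensions
  placing 1:q first → 1 extensions
total linear extensions = 10

10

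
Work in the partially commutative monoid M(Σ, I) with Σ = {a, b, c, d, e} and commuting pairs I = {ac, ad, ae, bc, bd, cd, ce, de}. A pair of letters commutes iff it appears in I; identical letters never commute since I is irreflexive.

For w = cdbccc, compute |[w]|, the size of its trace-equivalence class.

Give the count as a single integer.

#0=c has no predecessor
#1=d has no predecessor
#2=b has no predecessor
#3=c depends on [0:c]
#4=c depends on [3:c]
#5=c depends on [4:c]
sources: [0:c, 1:d, 2:b]
N(rest) = Σ N(rest − s) over sources s of rest; N(one piece) = 1:
  size 1 → [1]=1  [2]=1  [5]=1
  size 2 → [1,2]=2  [1,5]=2  [2,5]=2  [4,5]=1
  size 3 → [1,2,5]=6  [1,4,5]=3  [2,4,5]=3  [3,4,5]=1
  size 4 → [0,3,4,5]=1  [1,2,4,5]=12  [1,3,4,5]=4  [2,3,4,5]=4
  first=0(c) contributes 20
  first=1(d) contributes 5
  first=2(b) contributes 5
|[w]| = 30

30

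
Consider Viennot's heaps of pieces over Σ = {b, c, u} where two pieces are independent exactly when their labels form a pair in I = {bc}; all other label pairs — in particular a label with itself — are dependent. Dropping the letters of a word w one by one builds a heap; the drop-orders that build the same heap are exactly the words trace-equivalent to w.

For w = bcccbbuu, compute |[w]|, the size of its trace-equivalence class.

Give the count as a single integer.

piece 0:b — minimal
piece 1:c — minimal
piece 2:c rests on {1:c}
piece 3:c rests on {2:c}
piece 4:b rests on {0:b}
piece 5:b rests on {4:b}
piece 6:u rests on {3:c, 5:b}
piece 7:u rests on {6:u}
minimal pieces: {0:b, 1:c}
ways to finish when only these pieces remain (= sum over removing one remaining piece with nothing left below it):
  1 left: {7}→1
  2 left: {6,7}→1
  3 left: {3,6,7}→1  {5,6,7}→1
  4 left: {2,3,6,7}→1  {3,5,6,7}→2  {4,5,6,7}→1
  5 left: {0,4,5,6,7}→1  {1,2,3,6,7}→1  {2,3,5,6,7}→3  {3,4,5,6,7}→3
  6 left: {0,3,4,5,6,7}→4  {1,2,3,5,6,7}→4  {2,3,4,5,6,7}→6
  placing 0:b first → 10 extensions
  placing 1:c first → 10 extensions
total linear extensions = 20

20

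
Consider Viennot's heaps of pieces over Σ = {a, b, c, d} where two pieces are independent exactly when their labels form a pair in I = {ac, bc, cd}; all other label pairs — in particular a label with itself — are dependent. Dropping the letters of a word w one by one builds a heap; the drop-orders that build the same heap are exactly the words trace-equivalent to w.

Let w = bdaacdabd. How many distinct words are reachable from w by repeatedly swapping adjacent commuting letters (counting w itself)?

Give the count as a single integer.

0(b) covers ∅
1(d) covers 0:b
2(a) covers 1:d
3(a) covers 2:a
4(c) covers ∅
5(d) covers 3:a
6(a) covers 5:d
7(b) covers 6:a
8(d) covers 7:b
floor of heap: 0:b, 4:c
completions by unplaced set U, small U first (add the entries for U minus each lowest piece of U):
  |U|=1: {4}:1  {8}:1
  |U|=2: {4,8}:2  {7,8}:1
  |U|=3: {4,7,8}:3  {6,7,8}:1
  |U|=4: {4,6,7,8}:4  {5,6,7,8}:1
  |U|=5: {3,5,6,7,8}:1  {4,5,6,7,8}:5
  |U|=6: {2,3,5,6,7,8}:1  {3,4,5,6,7,8}:6
  |U|=7: {1,2,3,5,6,7,8}:1  {2,3,4,5,6,7,8}:7
  start at 0(b): 8
  start at 4(c): 1
sum over floor = 9

9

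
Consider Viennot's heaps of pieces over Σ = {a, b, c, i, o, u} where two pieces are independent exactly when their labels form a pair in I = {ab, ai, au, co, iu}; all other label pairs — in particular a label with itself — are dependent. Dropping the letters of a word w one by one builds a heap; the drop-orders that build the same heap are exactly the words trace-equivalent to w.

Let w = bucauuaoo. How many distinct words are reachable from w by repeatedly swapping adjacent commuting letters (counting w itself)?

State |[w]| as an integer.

6

#0=b has no predecessor
#1=u depends on [0:b]
#2=c depends on [1:u]
#3=a depends on [2:c]
#4=u depends on [2:c]
#5=u depends on [4:u]
#6=a depends on [3:a]
#7=o depends on [5:u, 6:a]
#8=o depends on [7:o]
sources: [0:b]
N(rest) = Σ N(rest − s) over sources s of rest; N(one piece) = 1:
  size 1 → [8]=1
  size 2 → [7,8]=1
  size 3 → [5,7,8]=1  [6,7,8]=1
  size 4 → [3,6,7,8]=1  [4,5,7,8]=1  [5,6,7,8]=2
  size 5 → [3,5,6,7,8]=3  [4,5,6,7,8]=3
  size 6 → [3,4,5,6,7,8]=6
  size 7 → [2,3,4,5,6,7,8]=6
  first=0(b) contributes 6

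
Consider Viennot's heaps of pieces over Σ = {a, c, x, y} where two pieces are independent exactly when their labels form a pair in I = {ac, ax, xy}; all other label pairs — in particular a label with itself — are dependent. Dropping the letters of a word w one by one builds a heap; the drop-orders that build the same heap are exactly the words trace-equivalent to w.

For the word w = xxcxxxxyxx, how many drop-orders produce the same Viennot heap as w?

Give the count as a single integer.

7

#0=x has no predecessor
#1=x depends on [0:x]
#2=c depends on [1:x]
#3=x depends on [2:c]
#4=x depends on [3:x]
#5=x depends on [4:x]
#6=x depends on [5:x]
#7=y depends on [2:c]
#8=x depends on [6:x]
#9=x depends on [8:x]
sources: [0:x]
N(rest) = Σ N(rest − s) over sources s of rest; N(one piece) = 1:
  size 1 → [7]=1  [9]=1
  size 2 → [7,9]=2  [8,9]=1
  size 3 → [6,8,9]=1  [7,8,9]=3
  size 4 → [5,6,8,9]=1  [6,7,8,9]=4
  size 5 → [4,5,6,8,9]=1  [5,6,7,8,9]=5
  size 6 → [3,4,5,6,8,9]=1  [4,5,6,7,8,9]=6
  size 7 → [3,4,5,6,7,8,9]=7
  size 8 → [2,3,4,5,6,7,8,9]=7
  first=0(x) contributes 7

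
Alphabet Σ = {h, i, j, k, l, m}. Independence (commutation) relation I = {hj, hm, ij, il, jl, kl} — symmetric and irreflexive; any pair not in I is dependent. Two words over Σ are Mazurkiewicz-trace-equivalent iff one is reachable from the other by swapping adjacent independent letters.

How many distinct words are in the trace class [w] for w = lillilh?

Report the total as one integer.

0(l) covers ∅
1(i) covers ∅
2(l) covers 0:l
3(l) covers 2:l
4(i) covers 1:i
5(l) covers 3:l
6(h) covers 4:i, 5:l
floor of heap: 0:l, 1:i
completions by unplaced set U, small U first (add the entries for U minus each lowest piece of U):
  |U|=1: {6}:1
  |U|=2: {4,6}:1  {5,6}:1
  |U|=3: {1,4,6}:1  {3,5,6}:1  {4,5,6}:2
  |U|=4: {1,4,5,6}:3  {2,3,5,6}:1  {3,4,5,6}:3
  |U|=5: {0,2,3,5,6}:1  {1,3,4,5,6}:6  {2,3,4,5,6}:4
  start at 0(l): 10
  start at 1(i): 5
sum over floor = 15

15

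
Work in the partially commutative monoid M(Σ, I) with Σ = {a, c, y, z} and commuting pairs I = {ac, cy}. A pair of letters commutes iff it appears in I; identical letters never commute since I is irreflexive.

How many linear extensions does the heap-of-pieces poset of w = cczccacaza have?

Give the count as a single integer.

10

drop 0:c onto floor
drop 1:c onto {0:c}
drop 2:z onto {1:c}
drop 3:c onto {2:z}
drop 4:c onto {3:c}
drop 5:a onto {2:z}
drop 6:c onto {4:c}
drop 7:a onto {5:a}
drop 8:z onto {6:c, 7:a}
drop 9:a onto {8:z}
ground layer = {0:c}
drop-orders for the pieces not yet dropped (sum over which currently-grounded one goes next):
  1 to go: {9} 1
  2 to go: {8,9} 1
  3 to go: {6,8,9} 1  {7,8,9} 1
  4 to go: {4,6,8,9} 1  {5,7,8,9} 1  {6,7,8,9} 2
  5 to go: {3,4,6,8,9} 1  {4,6,7,8,9} 3  {5,6,7,8,9} 3
  6 to go: {3,4,6,7,8,9} 4  {4,5,6,7,8,9} 6
  7 to go: {3,4,5,6,7,8,9} 10
  8 to go: {2,3,4,5,6,7,8,9} 10
  if 0:c drops first: 10 orders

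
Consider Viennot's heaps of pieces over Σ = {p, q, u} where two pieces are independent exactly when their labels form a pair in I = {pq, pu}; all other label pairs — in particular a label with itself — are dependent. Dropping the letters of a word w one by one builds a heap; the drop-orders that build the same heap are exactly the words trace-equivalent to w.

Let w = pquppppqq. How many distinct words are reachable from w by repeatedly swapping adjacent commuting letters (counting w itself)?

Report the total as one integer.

piece 0:p — minimal
piece 1:q — minimal
piece 2:u rests on {1:q}
piece 3:p rests on {0:p}
piece 4:p rests on {3:p}
piece 5:p rests on {4:p}
piece 6:p rests on {5:p}
piece 7:q rests on {2:u}
piece 8:q rests on {7:q}
minimal pieces: {0:p, 1:q}
ways to finish when only these pieces remain (= sum over removing one remaining piece with nothing left below it):
  1 left: {6}→1  {8}→1
  2 left: {5,6}→1  {6,8}→2  {7,8}→1
  3 left: {2,7,8}→1  {4,5,6}→1  {5,6,8}→3  {6,7,8}→3
  4 left: {1,2,7,8}→1  {2,6,7,8}→4  {3,4,5,6}→1  {4,5,6,8}→4  {5,6,7,8}→6
  5 left: {0,3,4,5,6}→1  {1,2,6,7,8}→5  {2,5,6,7,8}→10  {3,4,5,6,8}→5  {4,5,6,7,8}→10
  6 left: {0,3,4,5,6,8}→6  {1,2,5,6,7,8}→15  {2,4,5,6,7,8}→20  {3,4,5,6,7,8}→15
  7 left: {0,3,4,5,6,7,8}→21  {1,2,4,5,6,7,8}→35  {2,3,4,5,6,7,8}→35
  placing 0:p first → 70 extensions
  placing 1:q first → 56 extensions
total linear extensions = 126

126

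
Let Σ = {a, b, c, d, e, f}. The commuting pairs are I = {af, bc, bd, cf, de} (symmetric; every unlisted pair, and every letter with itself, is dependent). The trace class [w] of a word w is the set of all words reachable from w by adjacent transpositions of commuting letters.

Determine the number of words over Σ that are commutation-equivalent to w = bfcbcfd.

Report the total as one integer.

0(b) covers ∅
1(f) covers 0:b
2(c) covers ∅
3(b) covers 1:f
4(c) covers 2:c
5(f) covers 3:b
6(d) covers 4:c, 5:f
floor of heap: 0:b, 2:c
completions by unplaced set U, small U first (add the entries for U minus each lowest piece of U):
  |U|=1: {6}:1
  |U|=2: {4,6}:1  {5,6}:1
  |U|=3: {2,4,6}:1  {3,5,6}:1  {4,5,6}:2
  |U|=4: {1,3,5,6}:1  {2,4,5,6}:3  {3,4,5,6}:3
  |U|=5: {0,1,3,5,6}:1  {1,3,4,5,6}:4  {2,3,4,5,6}:6
  start at 0(b): 10
  start at 2(c): 5
sum over floor = 15

15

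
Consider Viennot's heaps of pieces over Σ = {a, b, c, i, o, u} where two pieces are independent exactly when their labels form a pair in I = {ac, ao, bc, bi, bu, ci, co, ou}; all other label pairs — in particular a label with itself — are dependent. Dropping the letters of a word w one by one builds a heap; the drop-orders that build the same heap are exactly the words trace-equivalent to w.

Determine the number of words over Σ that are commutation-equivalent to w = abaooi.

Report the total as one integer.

drop 0:a onto floor
drop 1:b onto {0:a}
drop 2:a onto {1:b}
drop 3:o onto {1:b}
drop 4:o onto {3:o}
drop 5:i onto {2:a, 4:o}
ground layer = {0:a}
drop-orders for the pieces not yet dropped (sum over which currently-grounded one goes next):
  1 to go: {5} 1
  2 to go: {2,5} 1  {4,5} 1
  3 to go: {2,4,5} 2  {3,4,5} 1
  4 to go: {2,3,4,5} 3
  if 0:a drops first: 3 orders

3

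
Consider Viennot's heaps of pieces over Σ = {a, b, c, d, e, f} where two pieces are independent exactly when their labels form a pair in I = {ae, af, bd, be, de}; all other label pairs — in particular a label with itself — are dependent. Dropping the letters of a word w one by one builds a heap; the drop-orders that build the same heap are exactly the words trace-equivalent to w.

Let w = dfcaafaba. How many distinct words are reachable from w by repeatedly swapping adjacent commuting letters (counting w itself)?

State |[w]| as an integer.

piece 0:d — minimal
piece 1:f rests on {0:d}
piece 2:c rests on {1:f}
piece 3:a rests on {2:c}
piece 4:a rests on {3:a}
piece 5:f rests on {2:c}
piece 6:a rests on {4:a}
piece 7:b rests on {5:f, 6:a}
piece 8:a rests on {7:b}
minimal pieces: {0:d}
ways to finish when only these pieces remain (= sum over removing one remaining piece with nothing left below it):
  1 left: {8}→1
  2 left: {7,8}→1
  3 left: {5,7,8}→1  {6,7,8}→1
  4 left: {4,6,7,8}→1  {5,6,7,8}→2
  5 left: {3,4,6,7,8}→1  {4,5,6,7,8}→3
  6 left: {3,4,5,6,7,8}→4
  7 left: {2,3,4,5,6,7,8}→4
  placing 0:d first → 4 extensions

4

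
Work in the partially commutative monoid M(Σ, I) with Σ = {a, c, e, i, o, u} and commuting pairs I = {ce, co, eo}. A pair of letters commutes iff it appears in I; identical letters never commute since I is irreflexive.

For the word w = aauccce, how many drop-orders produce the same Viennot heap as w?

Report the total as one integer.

4

#0=a has no predecessor
#1=a depends on [0:a]
#2=u depends on [1:a]
#3=c depends on [2:u]
#4=c depends on [3:c]
#5=c depends on [4:c]
#6=e depends on [2:u]
sources: [0:a]
N(rest) = Σ N(rest − s) over sources s of rest; N(one piece) = 1:
  size 1 → [5]=1  [6]=1
  size 2 → [4,5]=1  [5,6]=2
  size 3 → [3,4,5]=1  [4,5,6]=3
  size 4 → [3,4,5,6]=4
  size 5 → [2,3,4,5,6]=4
  first=0(a) contributes 4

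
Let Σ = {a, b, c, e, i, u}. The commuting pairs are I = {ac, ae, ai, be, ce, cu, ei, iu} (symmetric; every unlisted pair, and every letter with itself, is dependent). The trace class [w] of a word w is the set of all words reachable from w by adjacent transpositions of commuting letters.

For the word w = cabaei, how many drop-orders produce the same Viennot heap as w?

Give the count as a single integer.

#0=c has no predecessor
#1=a has no predecessor
#2=b depends on [0:c, 1:a]
#3=a depends on [2:b]
#4=e has no predecessor
#5=i depends on [2:b]
sources: [0:c, 1:a, 4:e]
N(rest) = Σ N(rest − s) over sources s of rest; N(one piece) = 1:
  size 1 → [3]=1  [4]=1  [5]=1
  size 2 → [3,4]=2  [3,5]=2  [4,5]=2
  size 3 → [2,3,5]=2  [3,4,5]=6
  size 4 → [0,2,3,5]=2  [1,2,3,5]=2  [2,3,4,5]=8
  first=0(c) contributes 10
  first=1(a) contributes 10
  first=4(e) contributes 4
|[w]| = 24

24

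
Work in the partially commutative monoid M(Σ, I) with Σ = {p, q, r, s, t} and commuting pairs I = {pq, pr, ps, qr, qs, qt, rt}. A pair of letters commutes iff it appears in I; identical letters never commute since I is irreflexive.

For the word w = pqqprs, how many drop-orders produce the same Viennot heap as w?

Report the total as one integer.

90

drop 0:p onto floor
drop 1:q onto floor
drop 2:q onto {1:q}
drop 3:p onto {0:p}
drop 4:r onto floor
drop 5:s onto {4:r}
ground layer = {0:p, 1:q, 4:r}
drop-orders for the pieces not yet dropped (sum over which currently-grounded one goes next):
  1 to go: {2} 1  {3} 1  {5} 1
  2 to go: {0,3} 1  {1,2} 1  {2,3} 2  {2,5} 2  {3,5} 2  {4,5} 1
  3 to go: {0,2,3} 3  {0,3,5} 3  {1,2,3} 3  {1,2,5} 3  {2,3,5} 6  {2,4,5} 3  {3,4,5} 3
  4 to go: {0,1,2,3} 6  {0,2,3,5} 12  {0,3,4,5} 6  {1,2,3,5} 12  {1,2,4,5} 6  {2,3,4,5} 12
  if 0:p drops first: 30 orders
  if 1:q drops first: 30 orders
  if 4:r drops first: 30 orders
heap linearizations: 90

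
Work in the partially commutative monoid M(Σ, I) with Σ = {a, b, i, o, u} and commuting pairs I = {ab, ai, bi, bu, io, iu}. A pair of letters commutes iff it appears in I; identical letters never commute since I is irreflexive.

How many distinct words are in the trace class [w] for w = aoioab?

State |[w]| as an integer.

#0=a has no predecessor
#1=o depends on [0:a]
#2=i has no predecessor
#3=o depends on [1:o]
#4=a depends on [3:o]
#5=b depends on [3:o]
sources: [0:a, 2:i]
N(rest) = Σ N(rest − s) over sources s of rest; N(one piece) = 1:
  size 1 → [2]=1  [4]=1  [5]=1
  size 2 → [2,4]=2  [2,5]=2  [4,5]=2
  size 3 → [2,4,5]=6  [3,4,5]=2
  size 4 → [1,3,4,5]=2  [2,3,4,5]=8
  first=0(a) contributes 10
  first=2(i) contributes 2
|[w]| = 12

12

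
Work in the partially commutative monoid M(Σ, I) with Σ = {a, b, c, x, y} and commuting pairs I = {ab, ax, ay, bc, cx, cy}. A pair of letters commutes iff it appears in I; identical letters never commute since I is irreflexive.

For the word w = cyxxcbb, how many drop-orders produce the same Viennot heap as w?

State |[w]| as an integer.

21

#0=c has no predecessor
#1=y has no predecessor
#2=x depends on [1:y]
#3=x depends on [2:x]
#4=c depends on [0:c]
#5=b depends on [3:x]
#6=b depends on [5:b]
sources: [0:c, 1:y]
N(rest) = Σ N(rest − s) over sources s of rest; N(one piece) = 1:
  size 1 → [4]=1  [6]=1
  size 2 → [0,4]=1  [4,6]=2  [5,6]=1
  size 3 → [0,4,6]=3  [3,5,6]=1  [4,5,6]=3
  size 4 → [0,4,5,6]=6  [2,3,5,6]=1  [3,4,5,6]=4
  size 5 → [0,3,4,5,6]=10  [1,2,3,5,6]=1  [2,3,4,5,6]=5
  first=0(c) contributes 6
  first=1(y) contributes 15
|[w]| = 21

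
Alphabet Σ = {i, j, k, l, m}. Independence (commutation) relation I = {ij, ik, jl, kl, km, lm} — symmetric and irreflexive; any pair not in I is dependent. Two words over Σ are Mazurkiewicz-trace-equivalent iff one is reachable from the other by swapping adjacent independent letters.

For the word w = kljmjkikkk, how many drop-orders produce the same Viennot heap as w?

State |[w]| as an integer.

39

0(k) covers ∅
1(l) covers ∅
2(j) covers 0:k
3(m) covers 2:j
4(j) covers 3:m
5(k) covers 4:j
6(i) covers 1:l, 3:m
7(k) covers 5:k
8(k) covers 7:k
9(k) covers 8:k
floor of heap: 0:k, 1:l
completions by unplaced set U, small U first (add the entries for U minus each lowest piece of U):
  |U|=1: {6}:1  {9}:1
  |U|=2: {1,6}:1  {6,9}:2  {8,9}:1
  |U|=3: {1,6,9}:3  {6,8,9}:3  {7,8,9}:1
  |U|=4: {1,6,8,9}:6  {5,7,8,9}:1  {6,7,8,9}:4
  |U|=5: {1,6,7,8,9}:10  {4,5,7,8,9}:1  {5,6,7,8,9}:5
  |U|=6: {1,5,6,7,8,9}:15  {4,5,6,7,8,9}:6
  |U|=7: {1,4,5,6,7,8,9}:21  {3,4,5,6,7,8,9}:6
  |U|=8: {1,3,4,5,6,7,8,9}:27  {2,3,4,5,6,7,8,9}:6
  start at 0(k): 33
  start at 1(l): 6
sum over floor = 39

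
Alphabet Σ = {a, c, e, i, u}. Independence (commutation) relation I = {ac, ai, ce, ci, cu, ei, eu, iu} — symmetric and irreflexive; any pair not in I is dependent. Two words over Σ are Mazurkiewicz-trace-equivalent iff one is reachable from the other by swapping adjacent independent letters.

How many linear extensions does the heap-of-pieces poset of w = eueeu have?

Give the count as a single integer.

10

drop 0:e onto floor
drop 1:u onto floor
drop 2:e onto {0:e}
drop 3:e onto {2:e}
drop 4:u onto {1:u}
ground layer = {0:e, 1:u}
drop-orders for the pieces not yet dropped (sum over which currently-grounded one goes next):
  1 to go: {3} 1  {4} 1
  2 to go: {1,4} 1  {2,3} 1  {3,4} 2
  3 to go: {0,2,3} 1  {1,3,4} 3  {2,3,4} 3
  if 0:e drops first: 6 orders
  if 1:u drops first: 4 orders
heap linearizations: 10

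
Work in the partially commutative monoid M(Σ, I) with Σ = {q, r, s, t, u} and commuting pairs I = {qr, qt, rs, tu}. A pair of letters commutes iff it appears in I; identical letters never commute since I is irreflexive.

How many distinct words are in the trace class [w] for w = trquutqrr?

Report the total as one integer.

#0=t has no predecessor
#1=r depends on [0:t]
#2=q has no predecessor
#3=u depends on [1:r, 2:q]
#4=u depends on [3:u]
#5=t depends on [1:r]
#6=q depends on [4:u]
#7=r depends on [4:u, 5:t]
#8=r depends on [7:r]
sources: [0:t, 2:q]
N(rest) = Σ N(rest − s) over sources s of rest; N(one piece) = 1:
  size 1 → [6]=1  [8]=1
  size 2 → [6,8]=2  [7,8]=1
  size 3 → [5,7,8]=1  [6,7,8]=3
  size 4 → [4,6,7,8]=3  [5,6,7,8]=4
  size 5 → [3,4,6,7,8]=3  [4,5,6,7,8]=7
  size 6 → [2,3,4,6,7,8]=3  [3,4,5,6,7,8]=10
  size 7 → [1,3,4,5,6,7,8]=10  [2,3,4,5,6,7,8]=13
  first=0(t) contributes 23
  first=2(q) contributes 10
|[w]| = 33

33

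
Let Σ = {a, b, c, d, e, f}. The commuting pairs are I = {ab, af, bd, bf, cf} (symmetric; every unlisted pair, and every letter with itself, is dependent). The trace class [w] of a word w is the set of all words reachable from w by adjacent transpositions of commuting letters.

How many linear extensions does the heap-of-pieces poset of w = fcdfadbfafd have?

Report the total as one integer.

114

#0=f has no predecessor
#1=c has no predecessor
#2=d depends on [0:f, 1:c]
#3=f depends on [2:d]
#4=a depends on [2:d]
#5=d depends on [3:f, 4:a]
#6=b depends on [1:c]
#7=f depends on [5:d]
#8=a depends on [5:d]
#9=f depends on [7:f]
#10=d depends on [8:a, 9:f]
sources: [0:f, 1:c]
N(rest) = Σ N(rest − s) over sources s of rest; N(one piece) = 1:
  size 1 → [6]=1  [10]=1
  size 2 → [6,10]=2  [8,10]=1  [9,10]=1
  size 3 → [6,8,10]=3  [6,9,10]=3  [7,9,10]=1  [8,9,10]=2
  size 4 → [6,7,9,10]=4  [6,8,9,10]=8  [7,8,9,10]=3
  size 5 → [5,7,8,9,10]=3  [6,7,8,9,10]=15
  size 6 → [3,5,7,8,9,10]=3  [4,5,7,8,9,10]=3  [5,6,7,8,9,10]=18
  size 7 → [3,4,5,7,8,9,10]=6  [3,5,6,7,8,9,10]=21  [4,5,6,7,8,9,10]=21
  size 8 → [2,3,4,5,7,8,9,10]=6  [3,4,5,6,7,8,9,10]=48
  size 9 → [0,2,3,4,5,7,8,9,10]=6  [2,3,4,5,6,7,8,9,10]=54
  first=0(f) contributes 54
  first=1(c) contributes 60
|[w]| = 114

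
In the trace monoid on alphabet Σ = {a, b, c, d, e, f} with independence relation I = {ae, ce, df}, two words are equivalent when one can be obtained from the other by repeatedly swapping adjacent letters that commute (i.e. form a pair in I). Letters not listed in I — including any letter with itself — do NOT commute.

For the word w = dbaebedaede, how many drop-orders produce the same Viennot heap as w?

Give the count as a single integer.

0(d) covers ∅
1(b) covers 0:d
2(a) covers 1:b
3(e) covers 1:b
4(b) covers 2:a, 3:e
5(e) covers 4:b
6(d) covers 5:e
7(a) covers 6:d
8(e) covers 6:d
9(d) covers 7:a, 8:e
10(e) covers 9:d
floor of heap: 0:d
completions by unplaced set U, small U first (add the entries for U minus each lowest piece of U):
  |U|=1: {10}:1
  |U|=2: {9,10}:1
  |U|=3: {7,9,10}:1  {8,9,10}:1
  |U|=4: {7,8,9,10}:2
  |U|=5: {6,7,8,9,10}:2
  |U|=6: {5,6,7,8,9,10}:2
  |U|=7: {4,5,6,7,8,9,10}:2
  |U|=8: {2,4,5,6,7,8,9,10}:2  {3,4,5,6,7,8,9,10}:2
  |U|=9: {2,3,4,5,6,7,8,9,10}:4
  start at 0(d): 4

4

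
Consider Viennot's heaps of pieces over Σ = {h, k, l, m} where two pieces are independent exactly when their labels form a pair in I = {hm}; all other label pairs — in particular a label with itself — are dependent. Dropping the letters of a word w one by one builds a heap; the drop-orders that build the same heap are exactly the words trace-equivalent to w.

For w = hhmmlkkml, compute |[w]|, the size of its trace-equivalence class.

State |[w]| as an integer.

drop 0:h onto floor
drop 1:h onto {0:h}
drop 2:m onto floor
drop 3:m onto {2:m}
drop 4:l onto {1:h, 3:m}
drop 5:k onto {4:l}
drop 6:k onto {5:k}
drop 7:m onto {6:k}
drop 8:l onto {7:m}
ground layer = {0:h, 2:m}
drop-orders for the pieces not yet dropped (sum over which currently-grounded one goes next):
  1 to go: {8} 1
  2 to go: {7,8} 1
  3 to go: {6,7,8} 1
  4 to go: {5,6,7,8} 1
  5 to go: {4,5,6,7,8} 1
  6 to go: {1,4,5,6,7,8} 1  {3,4,5,6,7,8} 1
  7 to go: {0,1,4,5,6,7,8} 1  {1,3,4,5,6,7,8} 2  {2,3,4,5,6,7,8} 1
  if 0:h drops first: 3 orders
  if 2:m drops first: 3 orders
heap linearizations: 6

6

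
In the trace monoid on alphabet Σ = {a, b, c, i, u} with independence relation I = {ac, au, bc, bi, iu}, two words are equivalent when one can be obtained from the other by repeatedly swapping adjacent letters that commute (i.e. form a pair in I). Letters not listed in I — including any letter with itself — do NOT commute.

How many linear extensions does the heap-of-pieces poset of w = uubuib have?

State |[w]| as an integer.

6

0(u) covers ∅
1(u) covers 0:u
2(b) covers 1:u
3(u) covers 2:b
4(i) covers ∅
5(b) covers 3:u
floor of heap: 0:u, 4:i
completions by unplaced set U, small U first (add the entries for U minus each lowest piece of U):
  |U|=1: {4}:1  {5}:1
  |U|=2: {3,5}:1  {4,5}:2
  |U|=3: {2,3,5}:1  {3,4,5}:3
  |U|=4: {1,2,3,5}:1  {2,3,4,5}:4
  start at 0(u): 5
  start at 4(i): 1
sum over floor = 6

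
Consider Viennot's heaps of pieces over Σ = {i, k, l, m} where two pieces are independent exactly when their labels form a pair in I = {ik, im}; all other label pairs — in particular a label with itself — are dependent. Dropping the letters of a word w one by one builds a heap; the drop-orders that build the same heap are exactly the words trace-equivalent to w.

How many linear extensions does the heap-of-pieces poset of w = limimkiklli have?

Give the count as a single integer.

piece 0:l — minimal
piece 1:i rests on {0:l}
piece 2:m rests on {0:l}
piece 3:i rests on {1:i}
piece 4:m rests on {2:m}
piece 5:k rests on {4:m}
piece 6:i rests on {3:i}
piece 7:k rests on {5:k}
piece 8:l rests on {6:i, 7:k}
piece 9:l rests on {8:l}
piece 10:i rests on {9:l}
minimal pieces: {0:l}
ways to finish when only these pieces remain (= sum over removing one remaining piece with nothing left below it):
  1 left: {10}→1
  2 left: {9,10}→1
  3 left: {8,9,10}→1
  4 left: {6,8,9,10}→1  {7,8,9,10}→1
  5 left: {3,6,8,9,10}→1  {5,7,8,9,10}→1  {6,7,8,9,10}→2
  6 left: {1,3,6,8,9,10}→1  {3,6,7,8,9,10}→3  {4,5,7,8,9,10}→1  {5,6,7,8,9,10}→3
  7 left: {1,3,6,7,8,9,10}→4  {2,4,5,7,8,9,10}→1  {3,5,6,7,8,9,10}→6  {4,5,6,7,8,9,10}→4
  8 left: {1,3,5,6,7,8,9,10}→10  {2,4,5,6,7,8,9,10}→5  {3,4,5,6,7,8,9,10}→10
  9 left: {1,3,4,5,6,7,8,9,10}→20  {2,3,4,5,6,7,8,9,10}→15
  placing 0:l first → 35 extensions

35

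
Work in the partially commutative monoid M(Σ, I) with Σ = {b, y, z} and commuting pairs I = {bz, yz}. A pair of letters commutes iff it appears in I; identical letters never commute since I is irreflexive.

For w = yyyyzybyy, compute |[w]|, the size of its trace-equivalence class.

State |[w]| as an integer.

0(y) covers ∅
1(y) covers 0:y
2(y) covers 1:y
3(y) covers 2:y
4(z) covers ∅
5(y) covers 3:y
6(b) covers 5:y
7(y) covers 6:b
8(y) covers 7:y
floor of heap: 0:y, 4:z
completions by unplaced set U, small U first (add the entries for U minus each lowest piece of U):
  |U|=1: {4}:1  {8}:1
  |U|=2: {4,8}:2  {7,8}:1
  |U|=3: {4,7,8}:3  {6,7,8}:1
  |U|=4: {4,6,7,8}:4  {5,6,7,8}:1
  |U|=5: {3,5,6,7,8}:1  {4,5,6,7,8}:5
  |U|=6: {2,3,5,6,7,8}:1  {3,4,5,6,7,8}:6
  |U|=7: {1,2,3,5,6,7,8}:1  {2,3,4,5,6,7,8}:7
  start at 0(y): 8
  start at 4(z): 1
sum over floor = 9

9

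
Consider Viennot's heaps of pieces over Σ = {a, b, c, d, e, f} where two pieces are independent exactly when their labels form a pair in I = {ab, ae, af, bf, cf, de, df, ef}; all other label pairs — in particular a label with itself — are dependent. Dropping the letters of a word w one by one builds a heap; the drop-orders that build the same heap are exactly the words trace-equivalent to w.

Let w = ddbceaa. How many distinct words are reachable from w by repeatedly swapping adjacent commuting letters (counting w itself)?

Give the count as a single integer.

3

0(d) covers ∅
1(d) covers 0:d
2(b) covers 1:d
3(c) covers 2:b
4(e) covers 3:c
5(a) covers 3:c
6(a) covers 5:a
floor of heap: 0:d
completions by unplaced set U, small U first (add the entries for U minus each lowest piece of U):
  |U|=1: {4}:1  {6}:1
  |U|=2: {4,6}:2  {5,6}:1
  |U|=3: {4,5,6}:3
  |U|=4: {3,4,5,6}:3
  |U|=5: {2,3,4,5,6}:3
  start at 0(d): 3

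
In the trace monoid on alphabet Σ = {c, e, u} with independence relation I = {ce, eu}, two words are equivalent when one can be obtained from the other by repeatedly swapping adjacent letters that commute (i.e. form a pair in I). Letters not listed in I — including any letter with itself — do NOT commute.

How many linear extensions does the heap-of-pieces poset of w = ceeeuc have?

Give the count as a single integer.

0(c) covers ∅
1(e) covers ∅
2(e) covers 1:e
3(e) covers 2:e
4(u) covers 0:c
5(c) covers 4:u
floor of heap: 0:c, 1:e
completions by unplaced set U, small U first (add the entries for U minus each lowest piece of U):
  |U|=1: {3}:1  {5}:1
  |U|=2: {2,3}:1  {3,5}:2  {4,5}:1
  |U|=3: {0,4,5}:1  {1,2,3}:1  {2,3,5}:3  {3,4,5}:3
  |U|=4: {0,3,4,5}:4  {1,2,3,5}:4  {2,3,4,5}:6
  start at 0(c): 10
  start at 1(e): 10
sum over floor = 20

20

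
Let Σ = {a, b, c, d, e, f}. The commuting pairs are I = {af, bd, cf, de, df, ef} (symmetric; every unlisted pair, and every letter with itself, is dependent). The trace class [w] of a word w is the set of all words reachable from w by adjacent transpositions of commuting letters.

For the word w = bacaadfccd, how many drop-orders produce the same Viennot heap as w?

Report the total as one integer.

9

0(b) covers ∅
1(a) covers 0:b
2(c) covers 1:a
3(a) covers 2:c
4(a) covers 3:a
5(d) covers 4:a
6(f) covers 0:b
7(c) covers 5:d
8(c) covers 7:c
9(d) covers 8:c
floor of heap: 0:b
completions by unplaced set U, small U first (add the entries for U minus each lowest piece of U):
  |U|=1: {6}:1  {9}:1
  |U|=2: {6,9}:2  {8,9}:1
  |U|=3: {6,8,9}:3  {7,8,9}:1
  |U|=4: {5,7,8,9}:1  {6,7,8,9}:4
  |U|=5: {4,5,7,8,9}:1  {5,6,7,8,9}:5
  |U|=6: {3,4,5,7,8,9}:1  {4,5,6,7,8,9}:6
  |U|=7: {2,3,4,5,7,8,9}:1  {3,4,5,6,7,8,9}:7
  |U|=8: {1,2,3,4,5,7,8,9}:1  {2,3,4,5,6,7,8,9}:8
  start at 0(b): 9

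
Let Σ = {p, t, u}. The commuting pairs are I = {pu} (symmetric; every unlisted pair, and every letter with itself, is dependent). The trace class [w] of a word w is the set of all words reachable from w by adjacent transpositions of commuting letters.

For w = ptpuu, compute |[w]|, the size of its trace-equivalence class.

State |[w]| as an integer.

3

0(p) covers ∅
1(t) covers 0:p
2(p) covers 1:t
3(u) covers 1:t
4(u) covers 3:u
floor of heap: 0:p
completions by unplaced set U, small U first (add the entries for U minus each lowest piece of U):
  |U|=1: {2}:1  {4}:1
  |U|=2: {2,4}:2  {3,4}:1
  |U|=3: {2,3,4}:3
  start at 0(p): 3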